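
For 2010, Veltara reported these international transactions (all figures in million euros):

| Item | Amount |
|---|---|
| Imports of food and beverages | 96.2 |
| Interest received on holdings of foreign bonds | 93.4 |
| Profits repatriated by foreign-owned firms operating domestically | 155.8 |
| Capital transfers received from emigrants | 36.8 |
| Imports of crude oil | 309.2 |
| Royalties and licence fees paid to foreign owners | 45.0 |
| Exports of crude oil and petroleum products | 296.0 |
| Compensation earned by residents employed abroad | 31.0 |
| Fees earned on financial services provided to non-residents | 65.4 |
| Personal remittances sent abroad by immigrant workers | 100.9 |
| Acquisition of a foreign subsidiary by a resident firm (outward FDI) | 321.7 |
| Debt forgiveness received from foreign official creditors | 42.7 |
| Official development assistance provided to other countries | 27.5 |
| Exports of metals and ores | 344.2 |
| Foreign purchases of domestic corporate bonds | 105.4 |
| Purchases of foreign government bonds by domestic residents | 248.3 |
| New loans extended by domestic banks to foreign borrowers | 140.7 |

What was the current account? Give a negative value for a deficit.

95.4

Goods: -309.2 + 296.0 + 344.2 - 96.2 = 234.8
Services: -45.0 + 65.4 = 20.4
Primary income: 31.0 + 93.4 - 155.8 = -31.4
Secondary income: -27.5 - 100.9 = -128.4
Current account = 234.8 + 20.4 + (-31.4) + (-128.4) = 95.4
(Excluded from the current account — capital account: capital transfers received from emigrants 36.8, debt forgiveness received from foreign official creditors 42.7; financial account: acquisition of a foreign subsidiary by a resident firm (outward FDI) 321.7, foreign purchases of domestic corporate bonds 105.4, purchases of foreign government bonds by domestic residents 248.3, new loans extended by domestic banks to foreign borrowers 140.7.)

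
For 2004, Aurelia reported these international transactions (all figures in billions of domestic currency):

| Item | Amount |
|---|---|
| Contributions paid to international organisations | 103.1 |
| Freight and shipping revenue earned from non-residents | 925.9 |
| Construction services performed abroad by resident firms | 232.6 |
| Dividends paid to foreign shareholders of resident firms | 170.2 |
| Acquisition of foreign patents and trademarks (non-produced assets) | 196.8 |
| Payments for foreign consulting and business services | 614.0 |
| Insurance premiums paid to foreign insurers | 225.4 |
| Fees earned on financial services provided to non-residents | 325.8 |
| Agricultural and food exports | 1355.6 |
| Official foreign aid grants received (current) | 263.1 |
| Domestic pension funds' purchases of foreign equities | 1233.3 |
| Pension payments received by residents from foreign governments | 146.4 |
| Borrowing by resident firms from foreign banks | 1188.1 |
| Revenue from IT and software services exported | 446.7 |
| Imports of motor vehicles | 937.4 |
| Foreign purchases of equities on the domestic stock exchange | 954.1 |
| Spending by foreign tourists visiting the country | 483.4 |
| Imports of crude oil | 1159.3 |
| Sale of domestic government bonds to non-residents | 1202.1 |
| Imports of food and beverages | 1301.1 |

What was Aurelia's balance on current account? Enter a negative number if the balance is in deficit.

-331.0

Goods: 1355.6 - 1159.3 - 1301.1 - 937.4 = -2042.2
Services: 232.6 + 483.4 - 614.0 + 925.9 - 225.4 + 446.7 + 325.8 = 1575.0
Primary income: -170.2
Secondary income: 146.4 - 103.1 + 263.1 = 306.4
Current account = (-2042.2) + 1575.0 + (-170.2) + 306.4 = -331.0
(Excluded from the current account — capital account: acquisition of foreign patents and trademarks (non-produced assets) 196.8; financial account: domestic pension funds' purchases of foreign equities 1233.3, borrowing by resident firms from foreign banks 1188.1, foreign purchases of equities on the domestic stock exchange 954.1, sale of domestic government bonds to non-residents 1202.1.)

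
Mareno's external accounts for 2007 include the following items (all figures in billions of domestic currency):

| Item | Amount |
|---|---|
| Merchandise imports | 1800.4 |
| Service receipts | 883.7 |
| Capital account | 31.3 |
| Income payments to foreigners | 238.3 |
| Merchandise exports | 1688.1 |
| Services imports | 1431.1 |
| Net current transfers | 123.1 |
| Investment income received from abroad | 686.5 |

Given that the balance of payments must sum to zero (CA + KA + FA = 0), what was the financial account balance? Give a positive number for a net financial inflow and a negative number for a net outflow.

57.1

Goods balance = 1688.1 - 1800.4 = -112.3
Services balance = 883.7 - 1431.1 = -547.4
Trade balance (goods + services) = -112.3 + (-547.4) = -659.7
Net primary income = 686.5 - 238.3 = 448.2
Net secondary income = 123.1
Current account = -659.7 + 448.2 + 123.1 = -88.4
Financial account = -(-88.4 + 31.3) = 57.1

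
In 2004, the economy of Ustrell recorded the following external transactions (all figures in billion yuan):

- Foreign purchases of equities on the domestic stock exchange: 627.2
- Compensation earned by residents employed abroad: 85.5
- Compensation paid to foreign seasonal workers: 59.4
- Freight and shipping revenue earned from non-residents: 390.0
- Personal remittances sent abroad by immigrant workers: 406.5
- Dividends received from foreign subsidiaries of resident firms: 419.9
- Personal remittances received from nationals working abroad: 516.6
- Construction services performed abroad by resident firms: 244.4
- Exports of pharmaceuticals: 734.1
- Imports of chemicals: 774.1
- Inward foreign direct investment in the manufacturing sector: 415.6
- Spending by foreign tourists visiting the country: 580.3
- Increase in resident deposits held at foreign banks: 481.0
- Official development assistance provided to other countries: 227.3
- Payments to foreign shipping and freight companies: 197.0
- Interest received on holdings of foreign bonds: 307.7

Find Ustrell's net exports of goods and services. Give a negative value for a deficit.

977.7

Goods: 734.1 - 774.1 = -40.0
Services: 580.3 - 197.0 + 390.0 + 244.4 = 1017.7
Trade balance = -40.0 + 1017.7 = 977.7
(Excluded from the trade balance — financial account: foreign purchases of equities on the domestic stock exchange 627.2, inward foreign direct investment in the manufacturing sector 415.6, increase in resident deposits held at foreign banks 481.0; primary income: compensation earned by residents employed abroad 85.5, compensation paid to foreign seasonal workers 59.4, dividends received from foreign subsidiaries of resident firms 419.9, interest received on holdings of foreign bonds 307.7; secondary income: personal remittances sent abroad by immigrant workers 406.5, personal remittances received from nationals working abroad 516.6, official development assistance provided to other countries 227.3.)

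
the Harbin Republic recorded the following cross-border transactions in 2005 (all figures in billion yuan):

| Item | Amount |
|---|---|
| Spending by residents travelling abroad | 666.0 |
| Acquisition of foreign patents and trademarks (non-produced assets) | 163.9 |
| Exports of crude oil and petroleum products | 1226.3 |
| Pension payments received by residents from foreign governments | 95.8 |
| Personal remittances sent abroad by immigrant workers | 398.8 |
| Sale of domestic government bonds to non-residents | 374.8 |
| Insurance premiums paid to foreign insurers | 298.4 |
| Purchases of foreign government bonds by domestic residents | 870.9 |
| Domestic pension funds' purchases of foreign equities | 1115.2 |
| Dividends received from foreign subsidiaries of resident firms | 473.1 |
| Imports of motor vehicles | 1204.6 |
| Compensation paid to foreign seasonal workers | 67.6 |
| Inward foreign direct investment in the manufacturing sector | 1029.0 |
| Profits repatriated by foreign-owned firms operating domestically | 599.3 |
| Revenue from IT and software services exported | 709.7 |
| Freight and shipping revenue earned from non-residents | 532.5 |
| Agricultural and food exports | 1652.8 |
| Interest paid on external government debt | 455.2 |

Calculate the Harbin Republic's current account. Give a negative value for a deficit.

1000.3

Goods: 1226.3 - 1204.6 + 1652.8 = 1674.5
Services: 532.5 - 666.0 - 298.4 + 709.7 = 277.8
Primary income: 473.1 - 455.2 - 599.3 - 67.6 = -649.0
Secondary income: 95.8 - 398.8 = -303.0
Current account = 1674.5 + 277.8 + (-649.0) + (-303.0) = 1000.3
(Excluded from the current account — capital account: acquisition of foreign patents and trademarks (non-produced assets) 163.9; financial account: sale of domestic government bonds to non-residents 374.8, purchases of foreign government bonds by domestic residents 870.9, domestic pension funds' purchases of foreign equities 1115.2, inward foreign direct investment in the manufacturing sector 1029.0.)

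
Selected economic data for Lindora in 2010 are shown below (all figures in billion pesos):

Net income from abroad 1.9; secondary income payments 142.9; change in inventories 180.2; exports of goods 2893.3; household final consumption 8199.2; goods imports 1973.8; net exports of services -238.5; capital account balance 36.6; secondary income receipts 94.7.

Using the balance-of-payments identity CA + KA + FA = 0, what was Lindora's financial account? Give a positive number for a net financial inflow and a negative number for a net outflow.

Goods balance = 2893.3 - 1973.8 = 919.5
Services balance = -238.5
Trade balance (goods + services) = 919.5 + (-238.5) = 681.0
Net primary income = 1.9
Net secondary income = 94.7 - 142.9 = -48.2
Current account = 681.0 + 1.9 + (-48.2) = 634.7
Financial account = -(634.7 + 36.6) = -671.3

-671.3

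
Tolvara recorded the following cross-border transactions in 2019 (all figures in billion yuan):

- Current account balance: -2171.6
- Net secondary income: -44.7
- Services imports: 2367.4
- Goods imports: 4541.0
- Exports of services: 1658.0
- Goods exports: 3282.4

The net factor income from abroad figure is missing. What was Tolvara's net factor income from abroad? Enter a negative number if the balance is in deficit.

Current account = goods balance + services balance + net primary income + net secondary income
Sum of the known components = -2012.7
Net factor income from abroad = CA - (known components) = -2171.6 - (-2012.7) = -158.9

-158.9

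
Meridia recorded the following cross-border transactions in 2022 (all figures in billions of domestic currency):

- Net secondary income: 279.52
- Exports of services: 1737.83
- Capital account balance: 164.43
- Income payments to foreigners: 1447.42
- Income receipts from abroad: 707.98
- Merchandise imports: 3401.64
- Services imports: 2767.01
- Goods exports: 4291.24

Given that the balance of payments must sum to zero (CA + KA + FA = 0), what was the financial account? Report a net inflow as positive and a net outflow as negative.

Goods balance = 4291.24 - 3401.64 = 889.60
Services balance = 1737.83 - 2767.01 = -1029.18
Trade balance (goods + services) = 889.60 + (-1029.18) = -139.58
Net primary income = 707.98 - 1447.42 = -739.44
Net secondary income = 279.52
Current account = -139.58 + (-739.44) + 279.52 = -599.50
Financial account = -(-599.50 + 164.43) = 435.07

435.07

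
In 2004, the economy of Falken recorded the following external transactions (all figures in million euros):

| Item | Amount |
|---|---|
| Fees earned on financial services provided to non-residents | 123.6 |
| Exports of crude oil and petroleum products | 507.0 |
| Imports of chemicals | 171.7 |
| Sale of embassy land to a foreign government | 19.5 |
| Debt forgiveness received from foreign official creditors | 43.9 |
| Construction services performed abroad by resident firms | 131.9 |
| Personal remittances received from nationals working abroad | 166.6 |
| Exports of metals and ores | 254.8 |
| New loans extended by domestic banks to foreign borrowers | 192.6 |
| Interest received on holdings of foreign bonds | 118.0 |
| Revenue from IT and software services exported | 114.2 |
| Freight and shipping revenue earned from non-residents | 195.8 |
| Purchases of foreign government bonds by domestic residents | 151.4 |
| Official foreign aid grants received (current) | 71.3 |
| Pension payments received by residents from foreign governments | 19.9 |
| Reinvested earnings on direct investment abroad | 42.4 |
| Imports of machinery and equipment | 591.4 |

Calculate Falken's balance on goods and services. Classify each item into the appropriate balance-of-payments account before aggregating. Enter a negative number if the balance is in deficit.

564.2

Goods: -171.7 - 591.4 + 507.0 + 254.8 = -1.3
Services: 123.6 + 131.9 + 114.2 + 195.8 = 565.5
Trade balance = -1.3 + 565.5 = 564.2
(Excluded from the trade balance — capital account: sale of embassy land to a foreign government 19.5, debt forgiveness received from foreign official creditors 43.9; secondary income: personal remittances received from nationals working abroad 166.6, official foreign aid grants received (current) 71.3, pension payments received by residents from foreign governments 19.9; financial account: new loans extended by domestic banks to foreign borrowers 192.6, purchases of foreign government bonds by domestic residents 151.4; primary income: interest received on holdings of foreign bonds 118.0, reinvested earnings on direct investment abroad 42.4.)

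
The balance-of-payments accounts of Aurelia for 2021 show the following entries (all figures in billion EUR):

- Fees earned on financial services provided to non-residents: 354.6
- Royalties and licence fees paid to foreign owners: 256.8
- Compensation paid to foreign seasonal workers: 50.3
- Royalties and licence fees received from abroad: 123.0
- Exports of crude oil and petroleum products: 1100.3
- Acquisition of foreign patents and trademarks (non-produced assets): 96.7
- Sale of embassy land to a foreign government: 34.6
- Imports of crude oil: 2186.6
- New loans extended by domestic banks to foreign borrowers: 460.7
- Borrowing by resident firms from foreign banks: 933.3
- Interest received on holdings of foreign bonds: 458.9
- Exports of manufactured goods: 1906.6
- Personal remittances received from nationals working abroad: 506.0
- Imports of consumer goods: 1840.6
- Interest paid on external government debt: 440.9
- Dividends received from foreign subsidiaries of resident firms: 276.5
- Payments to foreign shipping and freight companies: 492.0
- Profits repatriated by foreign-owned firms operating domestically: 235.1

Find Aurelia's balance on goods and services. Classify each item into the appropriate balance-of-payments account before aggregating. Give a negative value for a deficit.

Goods: 1906.6 - 2186.6 - 1840.6 + 1100.3 = -1020.3
Services: 123.0 - 492.0 - 256.8 + 354.6 = -271.2
Trade balance = -1020.3 + (-271.2) = -1291.5
(Excluded from the trade balance — primary income: compensation paid to foreign seasonal workers 50.3, interest received on holdings of foreign bonds 458.9, interest paid on external government debt 440.9, dividends received from foreign subsidiaries of resident firms 276.5, profits repatriated by foreign-owned firms operating domestically 235.1; capital account: acquisition of foreign patents and trademarks (non-produced assets) 96.7, sale of embassy land to a foreign government 34.6; financial account: new loans extended by domestic banks to foreign borrowers 460.7, borrowing by resident firms from foreign banks 933.3; secondary income: personal remittances received from nationals working abroad 506.0.)

-1291.5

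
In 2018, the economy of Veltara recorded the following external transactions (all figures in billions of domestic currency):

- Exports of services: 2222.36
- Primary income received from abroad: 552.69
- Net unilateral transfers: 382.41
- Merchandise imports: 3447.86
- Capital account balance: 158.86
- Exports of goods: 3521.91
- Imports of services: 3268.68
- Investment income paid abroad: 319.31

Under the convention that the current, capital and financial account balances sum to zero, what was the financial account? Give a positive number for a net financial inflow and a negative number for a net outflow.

197.62

Goods balance = 3521.91 - 3447.86 = 74.05
Services balance = 2222.36 - 3268.68 = -1046.32
Trade balance (goods + services) = 74.05 + (-1046.32) = -972.27
Net primary income = 552.69 - 319.31 = 233.38
Net secondary income = 382.41
Current account = -972.27 + 233.38 + 382.41 = -356.48
Financial account = -(-356.48 + 158.86) = 197.62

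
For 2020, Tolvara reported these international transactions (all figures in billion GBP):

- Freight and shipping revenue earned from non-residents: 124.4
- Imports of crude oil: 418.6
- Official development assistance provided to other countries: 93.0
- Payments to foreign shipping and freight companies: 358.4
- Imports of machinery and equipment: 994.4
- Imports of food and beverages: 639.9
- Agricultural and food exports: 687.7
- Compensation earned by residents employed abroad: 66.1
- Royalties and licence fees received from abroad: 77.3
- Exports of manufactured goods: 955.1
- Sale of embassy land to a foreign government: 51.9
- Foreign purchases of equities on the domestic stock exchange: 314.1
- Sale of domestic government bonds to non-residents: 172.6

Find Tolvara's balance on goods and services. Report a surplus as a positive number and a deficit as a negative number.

Goods: -994.4 + 687.7 - 639.9 + 955.1 - 418.6 = -410.1
Services: 77.3 - 358.4 + 124.4 = -156.7
Trade balance = -410.1 + (-156.7) = -566.8
(Excluded from the trade balance — secondary income: official development assistance provided to other countries 93.0; primary income: compensation earned by residents employed abroad 66.1; capital account: sale of embassy land to a foreign government 51.9; financial account: foreign purchases of equities on the domestic stock exchange 314.1, sale of domestic government bonds to non-residents 172.6.)

-566.8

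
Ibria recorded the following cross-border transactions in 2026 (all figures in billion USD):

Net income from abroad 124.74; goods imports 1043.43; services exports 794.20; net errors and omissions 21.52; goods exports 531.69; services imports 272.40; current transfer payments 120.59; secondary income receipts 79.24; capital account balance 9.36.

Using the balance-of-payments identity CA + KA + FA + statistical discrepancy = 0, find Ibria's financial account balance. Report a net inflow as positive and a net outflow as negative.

-124.33

Goods balance = 531.69 - 1043.43 = -511.74
Services balance = 794.20 - 272.40 = 521.80
Trade balance (goods + services) = -511.74 + 521.80 = 10.06
Net primary income = 124.74
Net secondary income = 79.24 - 120.59 = -41.35
Current account = 10.06 + 124.74 + (-41.35) = 93.45
Financial account = -(93.45 + 9.36 + 21.52) = -124.33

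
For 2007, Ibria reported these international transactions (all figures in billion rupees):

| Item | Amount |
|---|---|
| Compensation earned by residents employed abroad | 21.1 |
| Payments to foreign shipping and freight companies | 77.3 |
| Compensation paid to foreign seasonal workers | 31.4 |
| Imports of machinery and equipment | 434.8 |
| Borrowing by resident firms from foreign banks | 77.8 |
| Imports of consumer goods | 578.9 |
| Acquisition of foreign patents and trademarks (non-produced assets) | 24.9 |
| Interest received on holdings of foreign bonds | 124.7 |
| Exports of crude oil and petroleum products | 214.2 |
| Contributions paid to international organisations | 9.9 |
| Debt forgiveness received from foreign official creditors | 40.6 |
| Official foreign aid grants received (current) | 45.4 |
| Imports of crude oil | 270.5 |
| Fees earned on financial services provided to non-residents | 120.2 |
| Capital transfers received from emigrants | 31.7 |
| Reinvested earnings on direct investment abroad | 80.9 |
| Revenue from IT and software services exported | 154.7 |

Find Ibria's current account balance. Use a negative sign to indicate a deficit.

-641.6

Goods: -270.5 + 214.2 - 434.8 - 578.9 = -1070.0
Services: -77.3 + 154.7 + 120.2 = 197.6
Primary income: -31.4 + 80.9 + 124.7 + 21.1 = 195.3
Secondary income: -9.9 + 45.4 = 35.5
Current account = (-1070.0) + 197.6 + 195.3 + 35.5 = -641.6
(Excluded from the current account — financial account: borrowing by resident firms from foreign banks 77.8; capital account: acquisition of foreign patents and trademarks (non-produced assets) 24.9, debt forgiveness received from foreign official creditors 40.6, capital transfers received from emigrants 31.7.)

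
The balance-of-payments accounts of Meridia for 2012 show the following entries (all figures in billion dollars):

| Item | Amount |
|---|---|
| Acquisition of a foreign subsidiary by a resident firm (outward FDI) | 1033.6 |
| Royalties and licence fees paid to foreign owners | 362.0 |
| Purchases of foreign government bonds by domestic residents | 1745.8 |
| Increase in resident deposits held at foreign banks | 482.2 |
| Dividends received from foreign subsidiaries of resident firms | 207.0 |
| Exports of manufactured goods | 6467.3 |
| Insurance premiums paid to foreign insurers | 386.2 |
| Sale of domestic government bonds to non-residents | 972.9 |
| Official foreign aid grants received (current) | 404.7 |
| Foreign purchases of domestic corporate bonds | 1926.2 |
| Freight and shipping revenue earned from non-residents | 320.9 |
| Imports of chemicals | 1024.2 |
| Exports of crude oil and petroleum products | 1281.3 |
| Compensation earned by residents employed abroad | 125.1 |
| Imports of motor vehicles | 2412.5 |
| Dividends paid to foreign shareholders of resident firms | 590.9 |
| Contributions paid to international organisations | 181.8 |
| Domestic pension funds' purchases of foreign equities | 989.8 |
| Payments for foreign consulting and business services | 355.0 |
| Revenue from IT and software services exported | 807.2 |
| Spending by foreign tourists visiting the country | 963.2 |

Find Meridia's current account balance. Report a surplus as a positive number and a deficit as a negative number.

Goods: -1024.2 + 6467.3 + 1281.3 - 2412.5 = 4311.9
Services: -355.0 + 963.2 + 320.9 - 386.2 - 362.0 + 807.2 = 988.1
Primary income: 207.0 + 125.1 - 590.9 = -258.8
Secondary income: -181.8 + 404.7 = 222.9
Current account = 4311.9 + 988.1 + (-258.8) + 222.9 = 5264.1
(Excluded from the current account — financial account: acquisition of a foreign subsidiary by a resident firm (outward FDI) 1033.6, purchases of foreign government bonds by domestic residents 1745.8, increase in resident deposits held at foreign banks 482.2, sale of domestic government bonds to non-residents 972.9, foreign purchases of domestic corporate bonds 1926.2, domestic pension funds' purchases of foreign equities 989.8.)

5264.1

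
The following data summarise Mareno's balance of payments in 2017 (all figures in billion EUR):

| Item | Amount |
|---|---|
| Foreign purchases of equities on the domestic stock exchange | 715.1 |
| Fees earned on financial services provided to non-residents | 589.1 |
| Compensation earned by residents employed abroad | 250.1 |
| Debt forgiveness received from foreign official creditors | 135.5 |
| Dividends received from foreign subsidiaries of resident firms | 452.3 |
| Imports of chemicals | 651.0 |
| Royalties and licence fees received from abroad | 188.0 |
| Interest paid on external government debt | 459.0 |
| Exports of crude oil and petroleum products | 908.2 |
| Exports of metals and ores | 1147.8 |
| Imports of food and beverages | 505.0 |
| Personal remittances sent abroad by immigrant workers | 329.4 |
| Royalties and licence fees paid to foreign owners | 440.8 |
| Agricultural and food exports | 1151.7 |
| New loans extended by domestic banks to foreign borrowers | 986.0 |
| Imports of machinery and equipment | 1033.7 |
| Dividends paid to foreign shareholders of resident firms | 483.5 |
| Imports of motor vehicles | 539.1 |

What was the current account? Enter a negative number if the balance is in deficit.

Goods: 1151.7 - 505.0 - 1033.7 - 651.0 - 539.1 + 908.2 + 1147.8 = 478.9
Services: 589.1 - 440.8 + 188.0 = 336.3
Primary income: 452.3 - 483.5 - 459.0 + 250.1 = -240.1
Secondary income: -329.4
Current account = 478.9 + 336.3 + (-240.1) + (-329.4) = 245.7
(Excluded from the current account — financial account: foreign purchases of equities on the domestic stock exchange 715.1, new loans extended by domestic banks to foreign borrowers 986.0; capital account: debt forgiveness received from foreign official creditors 135.5.)

245.7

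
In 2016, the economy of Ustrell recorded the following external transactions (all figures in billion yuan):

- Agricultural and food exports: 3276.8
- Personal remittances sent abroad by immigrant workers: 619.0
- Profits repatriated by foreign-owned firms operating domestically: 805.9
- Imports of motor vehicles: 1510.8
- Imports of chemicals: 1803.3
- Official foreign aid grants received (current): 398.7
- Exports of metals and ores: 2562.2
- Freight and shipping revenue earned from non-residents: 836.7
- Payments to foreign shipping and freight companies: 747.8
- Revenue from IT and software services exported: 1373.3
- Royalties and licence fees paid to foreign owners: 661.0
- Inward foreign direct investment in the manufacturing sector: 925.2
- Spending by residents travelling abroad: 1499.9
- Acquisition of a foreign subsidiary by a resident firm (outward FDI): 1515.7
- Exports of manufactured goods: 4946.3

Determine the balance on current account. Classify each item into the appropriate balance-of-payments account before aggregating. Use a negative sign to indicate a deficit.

5746.3

Goods: 4946.3 - 1803.3 - 1510.8 + 2562.2 + 3276.8 = 7471.2
Services: -661.0 - 1499.9 + 1373.3 - 747.8 + 836.7 = -698.7
Primary income: -805.9
Secondary income: -619.0 + 398.7 = -220.3
Current account = 7471.2 + (-698.7) + (-805.9) + (-220.3) = 5746.3
(Excluded from the current account — financial account: inward foreign direct investment in the manufacturing sector 925.2, acquisition of a foreign subsidiary by a resident firm (outward FDI) 1515.7.)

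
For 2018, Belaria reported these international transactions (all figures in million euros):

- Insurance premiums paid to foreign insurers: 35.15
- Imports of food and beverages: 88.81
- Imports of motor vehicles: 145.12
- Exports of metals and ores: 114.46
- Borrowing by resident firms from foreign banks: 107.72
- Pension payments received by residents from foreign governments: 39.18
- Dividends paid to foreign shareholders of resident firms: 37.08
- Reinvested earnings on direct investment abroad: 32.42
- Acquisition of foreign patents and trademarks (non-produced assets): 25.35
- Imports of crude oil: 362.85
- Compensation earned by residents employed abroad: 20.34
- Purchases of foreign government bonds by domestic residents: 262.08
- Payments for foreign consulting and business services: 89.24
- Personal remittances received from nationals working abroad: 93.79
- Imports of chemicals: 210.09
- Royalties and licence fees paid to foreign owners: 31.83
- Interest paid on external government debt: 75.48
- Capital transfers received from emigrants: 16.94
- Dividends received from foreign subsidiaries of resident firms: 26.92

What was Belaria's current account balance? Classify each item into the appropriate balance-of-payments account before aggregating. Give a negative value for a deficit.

Goods: -145.12 - 210.09 + 114.46 - 362.85 - 88.81 = -692.41
Services: -35.15 - 89.24 - 31.83 = -156.22
Primary income: -37.08 + 20.34 - 75.48 + 26.92 + 32.42 = -32.88
Secondary income: 93.79 + 39.18 = 132.97
Current account = (-692.41) + (-156.22) + (-32.88) + 132.97 = -748.54
(Excluded from the current account — financial account: borrowing by resident firms from foreign banks 107.72, purchases of foreign government bonds by domestic residents 262.08; capital account: acquisition of foreign patents and trademarks (non-produced assets) 25.35, capital transfers received from emigrants 16.94.)

-748.54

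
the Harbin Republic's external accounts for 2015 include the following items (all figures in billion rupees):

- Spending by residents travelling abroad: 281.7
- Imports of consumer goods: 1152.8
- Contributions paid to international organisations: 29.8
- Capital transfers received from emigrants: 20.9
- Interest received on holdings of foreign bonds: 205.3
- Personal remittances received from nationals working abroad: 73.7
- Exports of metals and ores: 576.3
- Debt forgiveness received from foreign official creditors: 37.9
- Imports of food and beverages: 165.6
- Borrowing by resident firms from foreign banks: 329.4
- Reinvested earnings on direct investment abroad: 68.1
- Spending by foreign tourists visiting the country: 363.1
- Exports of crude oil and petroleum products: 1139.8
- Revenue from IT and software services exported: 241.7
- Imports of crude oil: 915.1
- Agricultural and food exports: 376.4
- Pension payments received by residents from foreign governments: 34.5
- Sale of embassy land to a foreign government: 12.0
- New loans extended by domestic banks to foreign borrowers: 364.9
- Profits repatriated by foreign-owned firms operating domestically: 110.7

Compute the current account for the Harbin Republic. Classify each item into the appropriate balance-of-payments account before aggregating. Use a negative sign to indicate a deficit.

Goods: -1152.8 + 576.3 - 915.1 + 1139.8 + 376.4 - 165.6 = -141.0
Services: -281.7 + 363.1 + 241.7 = 323.1
Primary income: 68.1 - 110.7 + 205.3 = 162.7
Secondary income: 73.7 - 29.8 + 34.5 = 78.4
Current account = (-141.0) + 323.1 + 162.7 + 78.4 = 423.2
(Excluded from the current account — capital account: capital transfers received from emigrants 20.9, debt forgiveness received from foreign official creditors 37.9, sale of embassy land to a foreign government 12.0; financial account: borrowing by resident firms from foreign banks 329.4, new loans extended by domestic banks to foreign borrowers 364.9.)

423.2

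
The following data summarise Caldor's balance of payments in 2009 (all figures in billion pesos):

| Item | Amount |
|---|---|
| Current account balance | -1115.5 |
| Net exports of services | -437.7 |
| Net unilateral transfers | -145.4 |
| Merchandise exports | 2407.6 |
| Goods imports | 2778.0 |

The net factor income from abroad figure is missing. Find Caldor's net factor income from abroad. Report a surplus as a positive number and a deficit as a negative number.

Current account = goods balance + services balance + net primary income + net secondary income
Sum of the known components = -953.5
Net factor income from abroad = CA - (known components) = -1115.5 - (-953.5) = -162.0

-162.0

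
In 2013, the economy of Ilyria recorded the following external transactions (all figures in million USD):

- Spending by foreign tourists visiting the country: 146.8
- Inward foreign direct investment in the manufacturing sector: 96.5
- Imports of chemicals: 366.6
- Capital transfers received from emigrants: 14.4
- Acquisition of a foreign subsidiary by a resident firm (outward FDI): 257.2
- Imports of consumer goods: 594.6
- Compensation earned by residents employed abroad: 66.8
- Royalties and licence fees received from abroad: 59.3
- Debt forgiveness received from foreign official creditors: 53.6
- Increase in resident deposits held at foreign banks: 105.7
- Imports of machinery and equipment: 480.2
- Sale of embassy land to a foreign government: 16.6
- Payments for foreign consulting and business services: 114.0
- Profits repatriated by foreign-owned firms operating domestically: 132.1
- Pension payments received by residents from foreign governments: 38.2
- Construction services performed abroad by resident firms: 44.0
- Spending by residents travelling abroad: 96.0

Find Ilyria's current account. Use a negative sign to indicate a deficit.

-1428.4

Goods: -594.6 - 366.6 - 480.2 = -1441.4
Services: -114.0 + 146.8 - 96.0 + 59.3 + 44.0 = 40.1
Primary income: 66.8 - 132.1 = -65.3
Secondary income: 38.2
Current account = (-1441.4) + 40.1 + (-65.3) + 38.2 = -1428.4
(Excluded from the current account — financial account: inward foreign direct investment in the manufacturing sector 96.5, acquisition of a foreign subsidiary by a resident firm (outward FDI) 257.2, increase in resident deposits held at foreign banks 105.7; capital account: capital transfers received from emigrants 14.4, debt forgiveness received from foreign official creditors 53.6, sale of embassy land to a foreign government 16.6.)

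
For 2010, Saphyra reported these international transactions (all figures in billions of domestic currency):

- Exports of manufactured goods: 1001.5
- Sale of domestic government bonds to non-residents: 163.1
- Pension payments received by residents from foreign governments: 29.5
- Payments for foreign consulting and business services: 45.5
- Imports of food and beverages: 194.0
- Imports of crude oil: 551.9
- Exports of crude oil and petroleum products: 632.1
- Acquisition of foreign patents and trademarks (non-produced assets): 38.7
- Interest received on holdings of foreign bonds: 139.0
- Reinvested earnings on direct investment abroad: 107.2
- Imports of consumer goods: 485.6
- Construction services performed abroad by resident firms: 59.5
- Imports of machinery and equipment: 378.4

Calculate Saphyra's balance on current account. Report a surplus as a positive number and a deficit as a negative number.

Goods: -551.9 + 632.1 + 1001.5 - 485.6 - 378.4 - 194.0 = 23.7
Services: 59.5 - 45.5 = 14.0
Primary income: 139.0 + 107.2 = 246.2
Secondary income: 29.5
Current account = 23.7 + 14.0 + 246.2 + 29.5 = 313.4
(Excluded from the current account — financial account: sale of domestic government bonds to non-residents 163.1; capital account: acquisition of foreign patents and trademarks (non-produced assets) 38.7.)

313.4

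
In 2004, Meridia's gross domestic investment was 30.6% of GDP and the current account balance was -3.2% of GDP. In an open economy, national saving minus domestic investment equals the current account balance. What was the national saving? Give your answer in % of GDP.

S = I + CA = 30.6 + (-3.2) = 27.4

27.4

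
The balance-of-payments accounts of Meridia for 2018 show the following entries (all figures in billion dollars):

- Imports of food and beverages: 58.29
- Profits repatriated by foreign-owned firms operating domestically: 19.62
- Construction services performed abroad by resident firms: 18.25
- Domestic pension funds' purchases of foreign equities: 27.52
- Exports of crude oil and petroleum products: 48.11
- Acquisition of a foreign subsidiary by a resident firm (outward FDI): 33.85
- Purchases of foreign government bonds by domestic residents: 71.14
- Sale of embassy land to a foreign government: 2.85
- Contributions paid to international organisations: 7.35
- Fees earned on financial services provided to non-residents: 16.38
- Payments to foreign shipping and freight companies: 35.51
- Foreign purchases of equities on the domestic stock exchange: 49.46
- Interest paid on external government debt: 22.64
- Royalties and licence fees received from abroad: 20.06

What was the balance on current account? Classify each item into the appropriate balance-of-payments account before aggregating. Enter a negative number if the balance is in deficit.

Goods: 48.11 - 58.29 = -10.18
Services: 16.38 + 18.25 + 20.06 - 35.51 = 19.18
Primary income: -22.64 - 19.62 = -42.26
Secondary income: -7.35
Current account = (-10.18) + 19.18 + (-42.26) + (-7.35) = -40.61
(Excluded from the current account — financial account: domestic pension funds' purchases of foreign equities 27.52, acquisition of a foreign subsidiary by a resident firm (outward FDI) 33.85, purchases of foreign government bonds by domestic residents 71.14, foreign purchases of equities on the domestic stock exchange 49.46; capital account: sale of embassy land to a foreign government 2.85.)

-40.61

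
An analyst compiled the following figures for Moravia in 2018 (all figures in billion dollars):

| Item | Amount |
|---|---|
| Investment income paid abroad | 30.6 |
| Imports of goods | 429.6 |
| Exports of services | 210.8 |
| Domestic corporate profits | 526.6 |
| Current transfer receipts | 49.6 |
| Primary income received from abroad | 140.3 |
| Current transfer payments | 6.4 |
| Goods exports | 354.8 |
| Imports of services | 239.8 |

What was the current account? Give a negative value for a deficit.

49.1

Goods balance = 354.8 - 429.6 = -74.8
Services balance = 210.8 - 239.8 = -29.0
Trade balance (goods + services) = -74.8 + (-29.0) = -103.8
Net primary income = 140.3 - 30.6 = 109.7
Net secondary income = 49.6 - 6.4 = 43.2
Current account = -103.8 + 109.7 + 43.2 = 49.1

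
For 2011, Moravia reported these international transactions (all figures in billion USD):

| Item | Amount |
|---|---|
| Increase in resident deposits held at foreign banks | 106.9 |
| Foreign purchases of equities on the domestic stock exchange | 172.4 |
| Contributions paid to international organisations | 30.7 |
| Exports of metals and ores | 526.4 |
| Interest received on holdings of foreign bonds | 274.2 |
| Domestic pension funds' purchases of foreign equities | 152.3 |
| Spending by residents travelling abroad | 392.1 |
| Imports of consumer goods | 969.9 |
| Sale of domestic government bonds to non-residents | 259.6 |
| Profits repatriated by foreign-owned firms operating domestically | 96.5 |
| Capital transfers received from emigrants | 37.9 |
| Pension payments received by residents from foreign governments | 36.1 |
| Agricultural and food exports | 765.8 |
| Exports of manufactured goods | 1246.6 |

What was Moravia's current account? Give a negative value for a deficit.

1359.9

Goods: 765.8 - 969.9 + 526.4 + 1246.6 = 1568.9
Services: -392.1
Primary income: -96.5 + 274.2 = 177.7
Secondary income: -30.7 + 36.1 = 5.4
Current account = 1568.9 + (-392.1) + 177.7 + 5.4 = 1359.9
(Excluded from the current account — financial account: increase in resident deposits held at foreign banks 106.9, foreign purchases of equities on the domestic stock exchange 172.4, domestic pension funds' purchases of foreign equities 152.3, sale of domestic government bonds to non-residents 259.6; capital account: capital transfers received from emigrants 37.9.)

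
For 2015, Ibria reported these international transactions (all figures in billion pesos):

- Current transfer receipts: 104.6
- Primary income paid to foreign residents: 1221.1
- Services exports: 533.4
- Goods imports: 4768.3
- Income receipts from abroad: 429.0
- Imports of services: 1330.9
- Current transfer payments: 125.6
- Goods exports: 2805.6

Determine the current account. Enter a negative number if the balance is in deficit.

Goods balance = 2805.6 - 4768.3 = -1962.7
Services balance = 533.4 - 1330.9 = -797.5
Trade balance (goods + services) = -1962.7 + (-797.5) = -2760.2
Net primary income = 429.0 - 1221.1 = -792.1
Net secondary income = 104.6 - 125.6 = -21.0
Current account = -2760.2 + (-792.1) + (-21.0) = -3573.3

-3573.3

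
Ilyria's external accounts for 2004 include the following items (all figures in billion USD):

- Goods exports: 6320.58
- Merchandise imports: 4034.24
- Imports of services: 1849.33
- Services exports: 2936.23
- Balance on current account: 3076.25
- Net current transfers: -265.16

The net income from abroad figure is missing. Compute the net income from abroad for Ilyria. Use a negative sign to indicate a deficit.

Current account = goods balance + services balance + net primary income + net secondary income
Sum of the known components = 3108.08
Net income from abroad = CA - (known components) = 3076.25 - 3108.08 = -31.83

-31.83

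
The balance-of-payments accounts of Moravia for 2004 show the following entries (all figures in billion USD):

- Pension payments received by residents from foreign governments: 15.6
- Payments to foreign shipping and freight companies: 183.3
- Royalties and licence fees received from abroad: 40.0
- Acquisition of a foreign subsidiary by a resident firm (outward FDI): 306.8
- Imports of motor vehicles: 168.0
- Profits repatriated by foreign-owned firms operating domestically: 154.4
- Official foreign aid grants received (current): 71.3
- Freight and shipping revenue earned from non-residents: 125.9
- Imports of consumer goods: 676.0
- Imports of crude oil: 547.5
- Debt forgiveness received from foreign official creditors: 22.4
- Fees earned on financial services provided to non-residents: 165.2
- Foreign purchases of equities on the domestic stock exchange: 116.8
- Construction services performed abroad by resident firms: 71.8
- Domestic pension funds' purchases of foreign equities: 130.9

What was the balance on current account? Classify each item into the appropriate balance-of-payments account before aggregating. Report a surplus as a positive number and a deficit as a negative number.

-1239.4

Goods: -676.0 - 547.5 - 168.0 = -1391.5
Services: 125.9 + 71.8 + 165.2 - 183.3 + 40.0 = 219.6
Primary income: -154.4
Secondary income: 71.3 + 15.6 = 86.9
Current account = (-1391.5) + 219.6 + (-154.4) + 86.9 = -1239.4
(Excluded from the current account — financial account: acquisition of a foreign subsidiary by a resident firm (outward FDI) 306.8, foreign purchases of equities on the domestic stock exchange 116.8, domestic pension funds' purchases of foreign equities 130.9; capital account: debt forgiveness received from foreign official creditors 22.4.)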